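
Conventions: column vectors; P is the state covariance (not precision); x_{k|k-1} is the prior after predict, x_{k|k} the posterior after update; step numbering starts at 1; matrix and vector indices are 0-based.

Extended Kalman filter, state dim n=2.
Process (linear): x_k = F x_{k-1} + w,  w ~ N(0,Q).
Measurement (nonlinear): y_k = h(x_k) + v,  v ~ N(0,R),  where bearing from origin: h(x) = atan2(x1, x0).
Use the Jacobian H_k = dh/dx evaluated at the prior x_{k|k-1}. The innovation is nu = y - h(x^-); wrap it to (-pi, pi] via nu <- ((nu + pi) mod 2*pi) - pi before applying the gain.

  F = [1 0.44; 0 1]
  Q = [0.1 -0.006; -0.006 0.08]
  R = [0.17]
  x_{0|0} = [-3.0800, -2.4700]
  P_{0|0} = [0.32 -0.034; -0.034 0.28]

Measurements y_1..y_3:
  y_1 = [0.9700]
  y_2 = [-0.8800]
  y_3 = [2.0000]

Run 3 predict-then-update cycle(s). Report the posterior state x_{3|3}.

x_post = [-6.4028, -1.9124]

step 1: x^-=[-4.1668, -2.4700]  P^-=[0.4443 0.0832; 0.0832 0.3600]  H_jac=[0.1053 -0.1776]  S=[0.1832]  K=[0.1747; -0.3012]  nu=[-2.7067]  x^+=[-4.6396, -1.6547]  P^+=[0.4387 0.0928; 0.0928 0.3434]
step 2: x^-=[-5.3677, -1.6547]  P^-=[0.6869 0.2379; 0.2379 0.4234]  H_jac=[0.0524 -0.1701]  S=[0.1799]  K=[-0.0248; -0.3310]  nu=[1.9626]  x^+=[-5.4163, -2.3044]  P^+=[0.6868 0.2365; 0.2365 0.4037]
step 3: x^-=[-6.4302, -2.3044]  P^-=[1.0730 0.4081; 0.4081 0.4837]  H_jac=[0.0494 -0.1378]  S=[0.1762]  K=[-0.0184; -0.2639]  nu=[-1.4857]  x^+=[-6.4028, -1.9124]  P^+=[1.0729 0.4072; 0.4072 0.4714]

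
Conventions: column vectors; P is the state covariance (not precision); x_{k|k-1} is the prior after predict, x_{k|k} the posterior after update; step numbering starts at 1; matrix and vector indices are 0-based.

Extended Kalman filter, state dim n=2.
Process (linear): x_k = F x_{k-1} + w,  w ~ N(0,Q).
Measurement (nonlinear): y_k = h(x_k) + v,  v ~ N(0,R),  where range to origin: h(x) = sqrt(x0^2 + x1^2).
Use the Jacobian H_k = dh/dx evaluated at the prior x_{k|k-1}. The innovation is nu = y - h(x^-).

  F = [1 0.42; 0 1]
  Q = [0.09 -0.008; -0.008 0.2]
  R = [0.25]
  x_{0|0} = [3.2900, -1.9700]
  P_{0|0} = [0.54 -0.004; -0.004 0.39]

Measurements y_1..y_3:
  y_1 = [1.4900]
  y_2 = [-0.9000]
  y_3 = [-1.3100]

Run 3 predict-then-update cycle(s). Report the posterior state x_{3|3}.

x_post = [-0.9107, -0.7692]

step 1: x^-=[2.4626, -1.9700]  P^-=[0.6954 0.1518; 0.1518 0.5900]  H_jac=[0.7809 -0.6247]  S=[0.7562]  K=[0.5927; -0.3306]  nu=[-1.6636]  x^+=[1.4765, -1.4200]  P^+=[0.4298 0.3000; 0.3000 0.5073]
step 2: x^-=[0.8801, -1.4200]  P^-=[0.8612 0.5051; 0.5051 0.7073]  H_jac=[0.5268 -0.8500]  S=[0.5477]  K=[0.0446; -0.6118]  nu=[-2.5706]  x^+=[0.7654, 0.1529]  P^+=[0.8602 0.5200; 0.5200 0.5023]
step 3: x^-=[0.8297, 0.1529]  P^-=[1.4756 0.7230; 0.7230 0.7023]  H_jac=[0.9834 0.1812]  S=[1.9579]  K=[0.8081; 0.4282]  nu=[-2.1536]  x^+=[-0.9107, -0.7692]  P^+=[0.1970 0.0456; 0.0456 0.3434]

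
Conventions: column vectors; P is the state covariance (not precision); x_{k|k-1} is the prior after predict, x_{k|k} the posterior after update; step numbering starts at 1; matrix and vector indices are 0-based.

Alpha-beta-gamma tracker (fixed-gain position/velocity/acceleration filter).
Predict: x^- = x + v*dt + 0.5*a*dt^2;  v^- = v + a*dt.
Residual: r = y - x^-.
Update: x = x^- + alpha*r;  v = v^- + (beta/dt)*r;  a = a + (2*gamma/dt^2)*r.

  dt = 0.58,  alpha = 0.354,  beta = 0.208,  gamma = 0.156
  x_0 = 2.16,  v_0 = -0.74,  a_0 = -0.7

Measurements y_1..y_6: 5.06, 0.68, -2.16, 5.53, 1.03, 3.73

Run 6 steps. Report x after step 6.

x_post = 1.7096

step 1: x_pred=1.6131  r=3.4469  x^+=2.8333  v^+=0.0901  a^+=2.4969
step 2: x_pred=3.3055  r=-2.6255  x^+=2.3761  v^+=0.5968  a^+=0.0618
step 3: x_pred=2.7326  r=-4.8926  x^+=1.0006  v^+=-1.1220  a^+=-4.4759
step 4: x_pred=-0.4029  r=5.9329  x^+=1.6973  v^+=-1.5903  a^+=1.0267
step 5: x_pred=0.9476  r=0.0824  x^+=0.9768  v^+=-0.9653  a^+=1.1031
step 6: x_pred=0.6024  r=3.1276  x^+=1.7096  v^+=0.7961  a^+=4.0038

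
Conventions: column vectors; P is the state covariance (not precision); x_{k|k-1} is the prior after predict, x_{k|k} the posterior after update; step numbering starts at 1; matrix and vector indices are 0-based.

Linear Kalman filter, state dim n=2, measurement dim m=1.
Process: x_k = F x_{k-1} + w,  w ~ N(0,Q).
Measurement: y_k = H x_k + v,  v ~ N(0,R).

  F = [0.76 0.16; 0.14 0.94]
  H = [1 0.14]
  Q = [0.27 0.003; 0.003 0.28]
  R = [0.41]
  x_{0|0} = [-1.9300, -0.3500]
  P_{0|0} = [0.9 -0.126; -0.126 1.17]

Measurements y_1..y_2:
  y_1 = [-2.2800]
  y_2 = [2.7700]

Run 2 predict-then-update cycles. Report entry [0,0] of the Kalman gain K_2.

step 1: x^-=[-1.5228, -0.5992]  P^-=[0.7891 0.1819; 0.1819 1.2983]  S=[1.2755]  K=[0.6386; 0.2851]  nu=[-0.6733]  x^+=[-1.9528, -0.7912]  P^+=[0.2689 -0.0504; -0.0504 1.1946]
step 2: x^-=[-1.6107, -1.0171]  P^-=[0.4437 0.1742; 0.1742 1.3276]  S=[0.9284]  K=[0.5041; 0.3878]  nu=[4.5231]  x^+=[0.6694, 0.7369]  P^+=[0.2077 -0.0073; -0.0073 1.1880]

K[0,0] = 0.5041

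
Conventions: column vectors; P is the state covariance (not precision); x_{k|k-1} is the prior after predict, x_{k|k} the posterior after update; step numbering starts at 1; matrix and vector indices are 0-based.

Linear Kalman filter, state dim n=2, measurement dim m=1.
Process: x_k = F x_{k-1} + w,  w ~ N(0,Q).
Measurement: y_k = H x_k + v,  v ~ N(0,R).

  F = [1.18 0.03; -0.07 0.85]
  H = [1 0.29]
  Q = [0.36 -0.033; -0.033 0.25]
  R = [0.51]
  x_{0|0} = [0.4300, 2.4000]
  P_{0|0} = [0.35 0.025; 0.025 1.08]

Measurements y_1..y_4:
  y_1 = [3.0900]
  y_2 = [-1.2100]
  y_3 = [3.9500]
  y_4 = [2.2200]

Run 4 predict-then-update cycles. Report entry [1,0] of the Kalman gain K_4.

step 1: x^-=[0.5794, 2.0099]  P^-=[0.8501 -0.0093; -0.0093 1.0290]  S=[1.4412]  K=[0.5880; 0.2006]  nu=[1.9277]  x^+=[1.7128, 2.3966]  P^+=[0.3519 -0.1793; -0.1793 0.9711]
step 2: x^-=[2.0930, 1.9172]  P^-=[0.8381 -0.2168; -0.2168 0.9747]  S=[1.3043]  K=[0.5944; 0.0505]  nu=[-3.8590]  x^+=[-0.2006, 1.7223]  P^+=[0.3773 -0.2559; -0.2559 0.9713]
step 3: x^-=[-0.1850, 1.4780]  P^-=[0.8682 -0.2956; -0.2956 0.9841]  S=[1.2895]  K=[0.6068; -0.0079]  nu=[3.7064]  x^+=[2.0640, 1.4487]  P^+=[0.3934 -0.2894; -0.2894 0.9840]
step 4: x^-=[2.4789, 1.0870]  P^-=[0.8881 -0.3300; -0.3300 0.9973]  S=[1.2906]  K=[0.6140; -0.0316]  nu=[-0.5742]  x^+=[2.1264, 1.1051]  P^+=[0.4016 -0.3050; -0.3050 0.9960]

K[1,0] = -0.0316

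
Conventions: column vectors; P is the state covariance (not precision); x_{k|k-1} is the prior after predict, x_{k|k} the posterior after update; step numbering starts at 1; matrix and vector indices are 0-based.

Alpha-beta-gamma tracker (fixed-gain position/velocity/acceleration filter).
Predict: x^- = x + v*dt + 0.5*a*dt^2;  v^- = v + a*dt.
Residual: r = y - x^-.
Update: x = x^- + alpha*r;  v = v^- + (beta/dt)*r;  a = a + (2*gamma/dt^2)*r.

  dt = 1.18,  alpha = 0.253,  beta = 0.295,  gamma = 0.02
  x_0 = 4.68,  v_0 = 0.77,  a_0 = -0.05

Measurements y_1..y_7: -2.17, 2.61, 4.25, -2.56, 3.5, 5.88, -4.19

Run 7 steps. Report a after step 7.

step 1: x_pred=5.5538  r=-7.7238  x^+=3.5997  v^+=-1.2199  a^+=-0.2719
step 2: x_pred=1.9708  r=0.6392  x^+=2.1326  v^+=-1.3810  a^+=-0.2535
step 3: x_pred=0.3265  r=3.9235  x^+=1.3191  v^+=-0.6993  a^+=-0.1408
step 4: x_pred=0.3960  r=-2.9560  x^+=-0.3519  v^+=-1.6044  a^+=-0.2257
step 5: x_pred=-2.4022  r=5.9022  x^+=-0.9090  v^+=-0.3952  a^+=-0.0562
step 6: x_pred=-1.4144  r=7.2944  x^+=0.4311  v^+=1.3621  a^+=0.1534
step 7: x_pred=2.1451  r=-6.3351  x^+=0.5423  v^+=-0.0407  a^+=-0.0286

a_post = -0.0286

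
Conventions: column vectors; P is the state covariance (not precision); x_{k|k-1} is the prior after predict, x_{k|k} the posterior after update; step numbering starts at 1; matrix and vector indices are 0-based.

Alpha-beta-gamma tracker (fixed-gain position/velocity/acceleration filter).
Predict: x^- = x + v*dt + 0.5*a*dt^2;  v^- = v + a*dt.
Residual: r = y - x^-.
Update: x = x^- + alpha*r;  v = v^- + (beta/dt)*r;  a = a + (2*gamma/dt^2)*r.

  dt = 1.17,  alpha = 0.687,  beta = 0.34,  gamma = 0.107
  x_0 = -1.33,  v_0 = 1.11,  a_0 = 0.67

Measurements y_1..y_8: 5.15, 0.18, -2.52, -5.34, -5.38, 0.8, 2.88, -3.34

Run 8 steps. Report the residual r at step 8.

resid = -5.8829

step 1: x_pred=0.4273  r=4.7227  x^+=3.6718  v^+=3.2663  a^+=1.4083
step 2: x_pred=8.4573  r=-8.2773  x^+=2.7708  v^+=2.5087  a^+=0.1143
step 3: x_pred=5.7842  r=-8.3042  x^+=0.0792  v^+=0.2292  a^+=-1.1839
step 4: x_pred=-0.4629  r=-4.8771  x^+=-3.8135  v^+=-2.5732  a^+=-1.9463
step 5: x_pred=-8.1562  r=2.7762  x^+=-6.2490  v^+=-4.0436  a^+=-1.5123
step 6: x_pred=-12.0151  r=12.8151  x^+=-3.2111  v^+=-2.0890  a^+=0.4911
step 7: x_pred=-5.3191  r=8.1991  x^+=0.3137  v^+=0.8682  a^+=1.7728
step 8: x_pred=2.5429  r=-5.8829  x^+=-1.4986  v^+=1.2329  a^+=0.8532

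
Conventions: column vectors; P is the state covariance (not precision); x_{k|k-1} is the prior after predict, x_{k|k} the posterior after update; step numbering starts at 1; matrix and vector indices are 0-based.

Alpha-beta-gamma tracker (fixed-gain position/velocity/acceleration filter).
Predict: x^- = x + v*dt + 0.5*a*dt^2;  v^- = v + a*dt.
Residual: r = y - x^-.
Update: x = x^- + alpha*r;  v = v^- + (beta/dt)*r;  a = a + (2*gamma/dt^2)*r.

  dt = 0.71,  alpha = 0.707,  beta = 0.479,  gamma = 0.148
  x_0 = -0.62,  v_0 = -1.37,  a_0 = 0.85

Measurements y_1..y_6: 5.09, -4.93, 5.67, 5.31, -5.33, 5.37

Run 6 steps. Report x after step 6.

step 1: x_pred=-1.3785  r=6.4685  x^+=3.1947  v^+=3.5974  a^+=4.6482
step 2: x_pred=6.9205  r=-11.8505  x^+=-1.4578  v^+=-1.0973  a^+=-2.3103
step 3: x_pred=-2.8192  r=8.4892  x^+=3.1827  v^+=2.9897  a^+=2.6745
step 4: x_pred=5.9794  r=-0.6694  x^+=5.5061  v^+=4.4369  a^+=2.2814
step 5: x_pred=9.2314  r=-14.5614  x^+=-1.0635  v^+=-3.7671  a^+=-6.2688
step 6: x_pred=-5.3182  r=10.6882  x^+=2.2383  v^+=-1.0072  a^+=0.0071

x_post = 2.2383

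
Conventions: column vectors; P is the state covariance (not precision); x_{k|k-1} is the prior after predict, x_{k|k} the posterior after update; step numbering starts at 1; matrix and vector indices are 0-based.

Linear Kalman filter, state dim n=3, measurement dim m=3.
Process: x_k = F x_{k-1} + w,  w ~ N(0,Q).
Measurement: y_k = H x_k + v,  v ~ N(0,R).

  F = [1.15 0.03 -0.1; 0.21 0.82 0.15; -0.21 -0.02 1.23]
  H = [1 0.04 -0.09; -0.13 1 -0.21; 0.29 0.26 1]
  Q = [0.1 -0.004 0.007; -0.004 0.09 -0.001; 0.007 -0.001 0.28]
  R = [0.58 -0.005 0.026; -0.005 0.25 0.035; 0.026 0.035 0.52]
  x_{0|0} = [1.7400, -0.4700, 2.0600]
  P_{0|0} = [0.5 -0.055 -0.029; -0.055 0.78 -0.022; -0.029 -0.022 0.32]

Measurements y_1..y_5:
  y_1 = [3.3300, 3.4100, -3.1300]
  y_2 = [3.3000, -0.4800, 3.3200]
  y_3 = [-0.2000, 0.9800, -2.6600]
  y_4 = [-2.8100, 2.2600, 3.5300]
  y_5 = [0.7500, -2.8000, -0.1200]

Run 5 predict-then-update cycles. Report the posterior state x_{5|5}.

x_post = [0.0629, -0.2337, 0.9367]

step 1: x^-=[1.7809, 0.2890, 2.1778]  P^-=[0.7682 0.0762 -0.1945; 0.0762 0.6175 0.0042; -0.1945 0.0042 0.8021]  S=[1.3967 0.0490 0.0144; 0.0490 0.8837 0.0588; 0.0144 0.0588 1.3293]  K=[0.5649 -0.0139 0.0307; 0.0471 0.6767 0.1101; -0.1902 -0.1848 0.5720]  nu=[1.7335, 3.8099, -5.8994]  x^+=[2.5261, 2.2989, -2.2303]  P^+=[0.3214 0.0221 -0.0688; 0.0221 0.1817 0.0285; -0.0688 0.0285 0.2986]
step 2: x^-=[3.1970, 2.0811, -3.3198]  P^-=[0.5454 0.0820 -0.2057; 0.0820 0.2433 0.0461; -0.2057 0.0461 0.7803]  S=[1.1754 0.0664 -0.0609; 0.0664 0.4850 0.0177; -0.0609 0.0177 1.2796]  K=[0.4800 0.0461 0.0017; 0.0544 0.4486 0.1004; -0.1937 -0.1818 0.5658]  nu=[-0.2790, -2.8426, 5.1716]  x^+=[2.9405, 1.3100, 0.1771]  P^+=[0.2707 0.0294 -0.0712; 0.0294 0.1252 0.0283; -0.0712 0.0283 0.2961]
step 3: x^-=[3.4032, 1.7183, -0.4258]  P^-=[0.4792 0.0750 -0.1968; 0.0750 0.2054 0.0467; -0.1968 0.0467 0.7756]  S=[1.1069 0.0646 -0.0732; 0.0646 0.4478 0.0084; -0.0732 0.0084 1.2713]  K=[0.4481 0.0560 -0.0047; 0.0541 0.4053 0.0963; -0.1910 -0.1853 0.5650]  nu=[-3.7103, -0.3853, -3.6679]  x^+=[1.7364, 1.0083, -1.7182]  P^+=[0.2520 0.0297 -0.0697; 0.0297 0.1140 0.0274; -0.0697 0.0274 0.2954]
step 4: x^-=[2.1990, 0.9337, -2.4982]  P^-=[0.4543 0.0708 -0.1901; 0.0708 0.1970 0.0470; -0.1901 0.0470 0.7730]  S=[1.0804 0.0619 -0.0749; 0.0619 0.4403 0.0056; -0.0749 0.0056 1.2694]  K=[0.4353 0.0562 -0.0060; 0.0528 0.3956 0.0949; -0.1887 -0.1865 0.5649]  nu=[-5.2711, 1.0875, 5.1477]  x^+=[-0.0654, 1.5742, 1.2016]  P^+=[0.2447 0.0291 -0.0684; 0.0291 0.1114 0.0272; -0.0684 0.0272 0.2951]
step 5: x^-=[-0.1482, 1.4573, 1.4602]  P^-=[0.4443 0.0686 -0.1864; 0.0686 0.1948 0.0475; -0.1864 0.0475 0.7715]  S=[1.0695 0.0601 -0.0747; 0.0601 0.4383 0.0049; -0.0747 0.0049 1.2689]  K=[0.4301 0.0551 -0.0062; 0.0519 0.3930 0.0945; -0.1875 -0.1866 0.5648]  nu=[0.9713, -3.9700, -1.9161]  x^+=[0.0629, -0.2337, 0.9367]  P^+=[0.2418 0.0286 -0.0677; 0.0286 0.1107 0.0272; -0.0677 0.0272 0.2948]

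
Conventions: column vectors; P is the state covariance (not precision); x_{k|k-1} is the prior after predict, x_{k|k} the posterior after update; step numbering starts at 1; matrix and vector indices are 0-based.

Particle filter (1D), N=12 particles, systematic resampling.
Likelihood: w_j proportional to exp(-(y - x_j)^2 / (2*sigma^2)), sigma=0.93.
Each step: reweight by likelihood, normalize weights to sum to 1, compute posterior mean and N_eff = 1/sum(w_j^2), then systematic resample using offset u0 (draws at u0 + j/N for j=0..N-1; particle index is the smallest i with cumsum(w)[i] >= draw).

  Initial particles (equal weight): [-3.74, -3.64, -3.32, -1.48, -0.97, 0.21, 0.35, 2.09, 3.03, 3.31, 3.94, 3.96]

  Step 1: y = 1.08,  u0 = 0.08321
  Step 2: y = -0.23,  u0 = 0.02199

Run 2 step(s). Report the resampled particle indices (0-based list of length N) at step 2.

resampled_idx = [0, 0, 1, 2, 2, 3, 4, 4, 5, 6, 6, 7]

step 1: w=[0.0000, 0.0000, 0.0000, 0.0101, 0.0395, 0.2895, 0.3295, 0.2486, 0.0498, 0.0253, 0.0040, 0.0037]  mean=0.9072  Neff=3.8611  idx=[5, 5, 5, 5, 6, 6, 6, 6, 7, 7, 7, 11]
step 2: w=[0.1277, 0.1277, 0.1277, 0.1277, 0.1176, 0.1176, 0.1176, 0.1176, 0.0064, 0.0064, 0.0064, 0.0000]  mean=0.3117  Neff=8.2918  idx=[0, 0, 1, 2, 2, 3, 4, 4, 5, 6, 6, 7]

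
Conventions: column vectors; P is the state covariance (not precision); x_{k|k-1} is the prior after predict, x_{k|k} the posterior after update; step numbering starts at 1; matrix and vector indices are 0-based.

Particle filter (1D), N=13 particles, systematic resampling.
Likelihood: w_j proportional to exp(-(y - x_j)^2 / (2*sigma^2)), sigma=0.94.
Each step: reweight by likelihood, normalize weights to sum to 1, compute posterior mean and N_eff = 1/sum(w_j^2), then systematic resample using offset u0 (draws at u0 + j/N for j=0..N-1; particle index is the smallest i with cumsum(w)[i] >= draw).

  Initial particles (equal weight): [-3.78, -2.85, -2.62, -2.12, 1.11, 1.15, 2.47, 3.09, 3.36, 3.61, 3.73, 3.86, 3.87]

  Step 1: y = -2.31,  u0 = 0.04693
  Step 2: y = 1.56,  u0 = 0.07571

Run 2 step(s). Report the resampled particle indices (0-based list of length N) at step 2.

step 1: w=[0.0958, 0.2760, 0.3083, 0.3190, 0.0004, 0.0004, 0.0000, 0.0000, 0.0000, 0.0000, 0.0000, 0.0000, 0.0000]  mean=-2.6322  Neff=3.5436  idx=[0, 1, 1, 1, 1, 2, 2, 2, 2, 3, 3, 3, 3]
step 2: w=[0.0000, 0.0077, 0.0077, 0.0077, 0.0077, 0.0237, 0.0237, 0.0237, 0.0237, 0.2186, 0.2186, 0.2186, 0.2186]  mean=-2.1900  Neff=5.1645  idx=[6, 9, 9, 9, 10, 10, 10, 11, 11, 11, 12, 12, 12]

resampled_idx = [6, 9, 9, 9, 10, 10, 10, 11, 11, 11, 12, 12, 12]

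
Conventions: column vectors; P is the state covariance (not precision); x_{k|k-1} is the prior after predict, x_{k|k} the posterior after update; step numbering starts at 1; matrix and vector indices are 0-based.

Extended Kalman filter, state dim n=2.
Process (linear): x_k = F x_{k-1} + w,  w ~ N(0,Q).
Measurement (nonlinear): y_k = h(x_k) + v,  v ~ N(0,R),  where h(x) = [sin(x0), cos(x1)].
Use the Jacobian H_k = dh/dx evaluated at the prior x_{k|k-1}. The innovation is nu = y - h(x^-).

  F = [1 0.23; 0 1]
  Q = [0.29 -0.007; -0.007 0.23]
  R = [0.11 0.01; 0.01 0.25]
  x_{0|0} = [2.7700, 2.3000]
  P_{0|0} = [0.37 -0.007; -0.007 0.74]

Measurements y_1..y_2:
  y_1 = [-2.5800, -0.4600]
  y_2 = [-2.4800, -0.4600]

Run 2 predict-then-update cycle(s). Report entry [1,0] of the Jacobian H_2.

step 1: x^-=[3.2990, 2.3000]  P^-=[0.6959 0.1562; 0.1562 0.9700]  H_jac=[-0.9876 0.0000; 0.0000 -0.7457]  S=[0.7888 0.1250; 0.1250 0.7894]  K=[-0.8698 -0.0098; -0.0516 -0.9081]  nu=[-2.4232, 0.2063]  x^+=[5.4047, 2.2378]  P^+=[0.0970 0.0149; 0.0149 0.3051]
step 2: x^-=[5.9193, 2.2378]  P^-=[0.4100 0.0781; 0.0781 0.5351]  H_jac=[0.9345 0.0000; 0.0000 -0.7857]  S=[0.4681 -0.0474; -0.0474 0.5804]  K=[0.8146 -0.0393; 0.0834 -0.7177]  nu=[-2.1241, 0.1586]  x^+=[4.1828, 1.9469]  P^+=[0.0955 0.0021; 0.0021 0.2273]

H_jac[1,0] = 0.0000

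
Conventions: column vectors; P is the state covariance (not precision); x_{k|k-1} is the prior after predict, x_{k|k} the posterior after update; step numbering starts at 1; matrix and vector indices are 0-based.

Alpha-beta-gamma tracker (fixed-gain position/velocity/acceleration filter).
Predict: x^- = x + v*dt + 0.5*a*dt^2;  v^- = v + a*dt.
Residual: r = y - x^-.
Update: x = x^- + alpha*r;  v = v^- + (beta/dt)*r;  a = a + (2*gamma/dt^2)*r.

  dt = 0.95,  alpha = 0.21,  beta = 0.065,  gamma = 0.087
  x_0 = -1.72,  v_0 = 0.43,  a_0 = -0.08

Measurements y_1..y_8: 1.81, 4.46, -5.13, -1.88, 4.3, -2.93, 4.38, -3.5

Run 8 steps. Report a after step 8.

step 1: x_pred=-1.3476  r=3.1576  x^+=-0.6845  v^+=0.5700  a^+=0.5288
step 2: x_pred=0.0957  r=4.3643  x^+=1.0122  v^+=1.3710  a^+=1.3702
step 3: x_pred=2.9329  r=-8.0629  x^+=1.2397  v^+=2.1210  a^+=-0.1843
step 4: x_pred=3.1715  r=-5.0515  x^+=2.1107  v^+=1.6003  a^+=-1.1582
step 5: x_pred=3.1084  r=1.1916  x^+=3.3586  v^+=0.5815  a^+=-0.9285
step 6: x_pred=3.4921  r=-6.4221  x^+=2.1435  v^+=-0.7399  a^+=-2.1666
step 7: x_pred=0.4628  r=3.9172  x^+=1.2854  v^+=-2.5302  a^+=-1.4114
step 8: x_pred=-1.7552  r=-1.7448  x^+=-2.1216  v^+=-3.9904  a^+=-1.7478

a_post = -1.7478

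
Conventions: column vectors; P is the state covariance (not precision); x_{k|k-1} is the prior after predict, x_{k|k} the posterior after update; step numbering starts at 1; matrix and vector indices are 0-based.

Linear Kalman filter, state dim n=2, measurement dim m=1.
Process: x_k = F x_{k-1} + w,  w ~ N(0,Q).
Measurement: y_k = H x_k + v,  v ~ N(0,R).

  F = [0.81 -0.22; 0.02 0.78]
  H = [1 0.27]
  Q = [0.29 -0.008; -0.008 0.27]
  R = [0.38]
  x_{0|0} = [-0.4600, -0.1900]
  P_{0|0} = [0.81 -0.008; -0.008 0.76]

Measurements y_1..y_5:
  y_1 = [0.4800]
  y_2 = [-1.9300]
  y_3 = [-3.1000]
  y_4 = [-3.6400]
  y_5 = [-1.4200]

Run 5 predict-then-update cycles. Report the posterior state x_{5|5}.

x_post = [-1.8474, 0.0645]

step 1: x^-=[-0.3308, -0.1574]  P^-=[0.8611 -0.1303; -0.1303 0.7325]  S=[1.2241]  K=[0.6747; 0.0551]  nu=[0.8533]  x^+=[0.2449, -0.1104]  P^+=[0.3039 -0.1758; -0.1758 0.7287]
step 2: x^-=[0.2227, -0.0812]  P^-=[0.5873 -0.2384; -0.2384 0.7080]  S=[0.8901]  K=[0.5874; -0.0531]  nu=[-2.1307]  x^+=[-1.0290, 0.0320]  P^+=[0.2801 -0.2107; -0.2107 0.7055]
step 3: x^-=[-0.8405, 0.0044]  P^-=[0.5830 -0.2567; -0.2567 0.6928]  S=[0.8749]  K=[0.5872; -0.0796]  nu=[-2.2606]  x^+=[-2.1679, 0.1843]  P^+=[0.2814 -0.2158; -0.2158 0.6872]
step 4: x^-=[-1.7965, 0.1004]  P^-=[0.5848 -0.2568; -0.2568 0.6815]  S=[0.8758]  K=[0.5886; -0.0831]  nu=[-1.8706]  x^+=[-2.8975, 0.2558]  P^+=[0.2814 -0.2139; -0.2139 0.6754]
step 5: x^-=[-2.4032, 0.1416]  P^-=[0.5836 -0.2536; -0.2536 0.6744]  S=[0.8758]  K=[0.5882; -0.0816]  nu=[0.9450]  x^+=[-1.8474, 0.0645]  P^+=[0.2806 -0.2115; -0.2115 0.6685]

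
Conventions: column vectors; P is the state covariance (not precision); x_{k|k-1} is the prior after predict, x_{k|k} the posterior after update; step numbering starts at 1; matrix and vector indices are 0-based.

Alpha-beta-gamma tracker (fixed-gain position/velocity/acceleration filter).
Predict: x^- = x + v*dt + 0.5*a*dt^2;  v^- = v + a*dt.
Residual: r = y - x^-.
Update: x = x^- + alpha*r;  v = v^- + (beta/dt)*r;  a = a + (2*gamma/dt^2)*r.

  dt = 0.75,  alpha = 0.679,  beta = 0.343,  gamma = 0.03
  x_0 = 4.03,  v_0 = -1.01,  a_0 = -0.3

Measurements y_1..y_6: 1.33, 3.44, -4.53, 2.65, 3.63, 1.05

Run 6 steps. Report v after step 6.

v_post = 0.5928

step 1: x_pred=3.1881  r=-1.8581  x^+=1.9265  v^+=-2.0848  a^+=-0.4982
step 2: x_pred=0.2228  r=3.2172  x^+=2.4073  v^+=-0.9871  a^+=-0.1550
step 3: x_pred=1.6234  r=-6.1534  x^+=-2.5548  v^+=-3.9175  a^+=-0.8114
step 4: x_pred=-5.7211  r=8.3711  x^+=-0.0371  v^+=-0.6976  a^+=0.0815
step 5: x_pred=-0.5374  r=4.1674  x^+=2.2923  v^+=1.2694  a^+=0.5261
step 6: x_pred=3.3923  r=-2.3423  x^+=1.8019  v^+=0.5928  a^+=0.2762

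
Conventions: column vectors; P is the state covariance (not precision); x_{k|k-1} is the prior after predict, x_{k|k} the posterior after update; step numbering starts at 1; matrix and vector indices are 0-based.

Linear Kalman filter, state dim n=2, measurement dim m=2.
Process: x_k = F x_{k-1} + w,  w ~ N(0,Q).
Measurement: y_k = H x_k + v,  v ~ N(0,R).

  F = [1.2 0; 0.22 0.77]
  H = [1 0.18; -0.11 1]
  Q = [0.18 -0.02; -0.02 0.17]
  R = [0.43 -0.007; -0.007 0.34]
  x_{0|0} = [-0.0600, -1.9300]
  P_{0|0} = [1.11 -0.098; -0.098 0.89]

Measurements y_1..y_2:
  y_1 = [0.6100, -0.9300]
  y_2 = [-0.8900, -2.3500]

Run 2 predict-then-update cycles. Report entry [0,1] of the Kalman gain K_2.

K[0,1] = -0.0475

step 1: x^-=[-0.0720, -1.4993]  P^-=[1.7784 0.1825; 0.1825 0.7182]  S=[2.2974 0.1055; 0.1055 1.0396]  K=[0.7927 -0.0931; 0.1053 0.6609]  nu=[0.9519, 0.5614]  x^+=[0.6303, -1.0280]  P^+=[0.3414 0.0004; 0.0004 0.2240]
step 2: x^-=[0.7563, -0.6529]  P^-=[0.6717 0.0705; 0.0705 0.3195]  S=[1.1374 0.0457; 0.0457 0.6521]  K=[0.6036 -0.0475; 0.0936 0.4715]  nu=[-1.5288, -1.6139]  x^+=[-0.0897, -1.5568]  P^+=[0.2584 0.0080; 0.0080 0.1605]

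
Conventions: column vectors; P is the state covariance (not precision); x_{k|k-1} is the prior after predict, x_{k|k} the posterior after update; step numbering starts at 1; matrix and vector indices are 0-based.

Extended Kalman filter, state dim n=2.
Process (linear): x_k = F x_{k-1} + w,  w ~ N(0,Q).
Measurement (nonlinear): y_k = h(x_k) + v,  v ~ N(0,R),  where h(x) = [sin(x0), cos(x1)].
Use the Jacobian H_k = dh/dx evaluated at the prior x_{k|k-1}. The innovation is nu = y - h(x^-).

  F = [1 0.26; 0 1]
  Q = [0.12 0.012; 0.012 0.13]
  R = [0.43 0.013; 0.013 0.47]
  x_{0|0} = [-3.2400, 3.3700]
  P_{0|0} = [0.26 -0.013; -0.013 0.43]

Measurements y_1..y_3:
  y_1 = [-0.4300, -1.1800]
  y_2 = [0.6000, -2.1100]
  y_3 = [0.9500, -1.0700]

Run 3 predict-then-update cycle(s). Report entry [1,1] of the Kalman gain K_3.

step 1: x^-=[-2.3638, 3.3700]  P^-=[0.4023 0.1108; 0.1108 0.5600]  H_jac=[-0.7125 0.0000; 0.0000 0.2264]  S=[0.6342 -0.0049; -0.0049 0.4987]  K=[-0.4516 0.0459; -0.1225 0.2531]  nu=[0.2717, -0.2060]  x^+=[-2.4960, 3.2846]  P^+=[0.2717 0.0693; 0.0693 0.5182]
step 2: x^-=[-1.6420, 3.2846]  P^-=[0.4628 0.2161; 0.2161 0.6482]  H_jac=[-0.0711 0.0000; 0.0000 0.1425]  S=[0.4323 0.0108; 0.0108 0.4832]  K=[-0.0778 0.0655; -0.0403 0.1921]  nu=[1.5975, -1.1202]  x^+=[-1.8395, 3.0050]  P^+=[0.4582 0.2088; 0.2088 0.6299]
step 3: x^-=[-1.0582, 3.0050]  P^-=[0.7294 0.3846; 0.3846 0.7599]  H_jac=[0.4904 0.0000; 0.0000 -0.1362]  S=[0.6054 -0.0127; -0.0127 0.4841]  K=[0.5889 -0.0928; 0.3072 -0.2058]  nu=[1.8215, -0.0793]  x^+=[0.0218, 3.5809]  P^+=[0.5139 0.2639; 0.2639 0.6806]

K[1,1] = -0.2058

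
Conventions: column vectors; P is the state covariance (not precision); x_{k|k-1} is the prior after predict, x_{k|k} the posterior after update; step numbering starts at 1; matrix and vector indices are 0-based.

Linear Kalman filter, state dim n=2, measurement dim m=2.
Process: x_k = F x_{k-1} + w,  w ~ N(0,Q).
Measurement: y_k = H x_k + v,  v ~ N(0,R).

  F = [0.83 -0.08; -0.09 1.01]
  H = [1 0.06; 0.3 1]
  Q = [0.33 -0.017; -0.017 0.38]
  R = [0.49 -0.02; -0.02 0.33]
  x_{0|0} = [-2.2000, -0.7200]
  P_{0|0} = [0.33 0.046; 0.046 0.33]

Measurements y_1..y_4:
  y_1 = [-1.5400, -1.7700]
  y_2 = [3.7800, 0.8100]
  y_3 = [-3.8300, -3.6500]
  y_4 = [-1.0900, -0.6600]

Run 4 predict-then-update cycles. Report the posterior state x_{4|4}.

step 1: x^-=[-1.7684, -0.5292]  P^-=[0.5533 -0.0294; -0.0294 0.7109]  S=[1.0424 0.1587; 0.1587 1.0731]  K=[0.5215 0.0501; -0.0889 0.6674]  nu=[0.2602, -0.7103]  x^+=[-1.6683, -1.0264]  P^+=[0.2588 -0.0715; -0.0715 0.2435]
step 2: x^-=[-1.3026, -0.8865]  P^-=[0.5194 -0.1165; -0.1165 0.6435]  S=[0.9977 0.0558; 0.0558 0.9503]  K=[0.5129 0.0112; -0.1143 0.6471]  nu=[5.1358, 2.0873]  x^+=[1.3551, -0.1228]  P^+=[0.2561 -0.0834; -0.0834 0.2408]
step 3: x^-=[1.1346, -0.2460]  P^-=[0.5191 -0.1261; -0.1261 0.6429]  S=[0.9962 0.0459; 0.0459 0.9440]  K=[0.5131 0.0064; -0.1177 0.6467]  nu=[-4.9498, -3.7444]  x^+=[-1.4293, -2.0851]  P^+=[0.2564 -0.0851; -0.0851 0.2413]
step 4: x^-=[-1.0195, -1.9774]  P^-=[0.5195 -0.1276; -0.1276 0.6437]  S=[0.9965 0.0446; 0.0446 0.9439]  K=[0.5134 0.0057; -0.1182 0.6470]  nu=[0.0482, 1.6232]  x^+=[-0.9855, -0.9329]  P^+=[0.2566 -0.0854; -0.0854 0.2415]

x_post = [-0.9855, -0.9329]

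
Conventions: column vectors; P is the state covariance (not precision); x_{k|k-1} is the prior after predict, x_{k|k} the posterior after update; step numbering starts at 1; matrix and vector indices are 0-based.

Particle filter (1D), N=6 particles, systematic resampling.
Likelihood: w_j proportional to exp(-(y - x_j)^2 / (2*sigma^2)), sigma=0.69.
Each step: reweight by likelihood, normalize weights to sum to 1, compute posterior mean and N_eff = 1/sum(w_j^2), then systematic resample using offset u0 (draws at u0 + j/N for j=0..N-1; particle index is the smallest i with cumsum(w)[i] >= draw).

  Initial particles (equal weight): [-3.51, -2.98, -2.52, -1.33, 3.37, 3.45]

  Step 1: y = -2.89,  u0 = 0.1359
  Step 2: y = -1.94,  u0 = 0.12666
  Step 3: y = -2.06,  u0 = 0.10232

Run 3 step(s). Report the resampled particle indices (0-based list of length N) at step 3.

resampled_idx = [1, 2, 3, 4, 4, 5]

step 1: w=[0.2566, 0.3809, 0.3327, 0.0298, 0.0000, 0.0000]  mean=-2.9137  Neff=3.1008  idx=[0, 1, 1, 1, 2, 2]
step 2: w=[0.0307, 0.1314, 0.1314, 0.1314, 0.2875, 0.2875]  mean=-2.7318  Neff=4.5860  idx=[1, 2, 4, 4, 5, 5]
step 3: w=[0.1021, 0.1021, 0.1989, 0.1989, 0.1989, 0.1989]  mean=-2.6140  Neff=5.5816  idx=[1, 2, 3, 4, 4, 5]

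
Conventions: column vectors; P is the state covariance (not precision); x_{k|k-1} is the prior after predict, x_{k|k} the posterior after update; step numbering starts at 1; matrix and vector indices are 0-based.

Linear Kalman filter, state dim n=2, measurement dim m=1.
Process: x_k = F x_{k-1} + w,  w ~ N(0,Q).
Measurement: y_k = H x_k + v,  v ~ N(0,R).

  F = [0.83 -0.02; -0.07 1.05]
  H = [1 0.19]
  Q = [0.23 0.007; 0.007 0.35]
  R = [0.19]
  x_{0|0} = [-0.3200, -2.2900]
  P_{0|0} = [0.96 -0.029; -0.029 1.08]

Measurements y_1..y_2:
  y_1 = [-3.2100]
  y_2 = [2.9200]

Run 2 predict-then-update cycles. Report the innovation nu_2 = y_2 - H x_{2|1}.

innov = [5.2533]

step 1: x^-=[-0.2198, -2.3821]  P^-=[0.8927 -0.0968; -0.0968 1.5497]  S=[1.1019]  K=[0.7935; 0.1794]  nu=[-2.5376]  x^+=[-2.2334, -2.8373]  P^+=[0.1989 -0.2536; -0.2536 1.5142]
step 2: x^-=[-1.7969, -2.8228]  P^-=[0.3761 -0.2577; -0.2577 2.0577]  S=[0.5424]  K=[0.6031; 0.2456]  nu=[5.2533]  x^+=[1.3711, -1.5326]  P^+=[0.1788 -0.3381; -0.3381 2.0250]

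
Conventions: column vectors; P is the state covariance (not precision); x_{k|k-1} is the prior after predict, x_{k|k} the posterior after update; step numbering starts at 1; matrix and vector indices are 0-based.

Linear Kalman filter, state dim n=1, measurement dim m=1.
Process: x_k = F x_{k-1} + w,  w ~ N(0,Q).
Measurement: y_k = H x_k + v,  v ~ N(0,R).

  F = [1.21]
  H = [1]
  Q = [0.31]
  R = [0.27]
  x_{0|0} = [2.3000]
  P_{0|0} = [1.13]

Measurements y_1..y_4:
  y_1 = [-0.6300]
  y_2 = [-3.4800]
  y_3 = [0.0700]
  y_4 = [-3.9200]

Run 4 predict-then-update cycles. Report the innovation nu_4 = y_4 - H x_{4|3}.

step 1: x^-=[2.7830]  P^-=[1.9644]  S=[2.2344]  K=[0.8792]  nu=[-3.4130]  x^+=[-0.2176]  P^+=[0.2374]
step 2: x^-=[-0.2633]  P^-=[0.6575]  S=[0.9275]  K=[0.7089]  nu=[-3.2167]  x^+=[-2.5436]  P^+=[0.1914]
step 3: x^-=[-3.0778]  P^-=[0.5902]  S=[0.8602]  K=[0.6861]  nu=[3.1478]  x^+=[-0.9180]  P^+=[0.1853]
step 4: x^-=[-1.1108]  P^-=[0.5812]  S=[0.8512]  K=[0.6828]  nu=[-2.8092]  x^+=[-3.0289]  P^+=[0.1844]

innov = [-2.8092]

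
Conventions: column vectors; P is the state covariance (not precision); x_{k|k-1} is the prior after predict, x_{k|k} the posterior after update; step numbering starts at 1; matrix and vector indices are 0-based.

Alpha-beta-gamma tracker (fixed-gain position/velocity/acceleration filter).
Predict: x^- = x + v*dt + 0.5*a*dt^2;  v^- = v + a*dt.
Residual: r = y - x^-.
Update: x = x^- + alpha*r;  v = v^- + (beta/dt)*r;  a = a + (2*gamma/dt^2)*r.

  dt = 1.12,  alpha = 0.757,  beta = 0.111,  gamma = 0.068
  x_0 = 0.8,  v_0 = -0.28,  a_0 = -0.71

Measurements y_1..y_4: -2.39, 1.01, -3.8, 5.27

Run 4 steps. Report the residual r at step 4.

resid = 11.9794

step 1: x_pred=0.0411  r=-2.4311  x^+=-1.7992  v^+=-1.3161  a^+=-0.9736
step 2: x_pred=-3.8839  r=4.8939  x^+=-0.1792  v^+=-1.9215  a^+=-0.4430
step 3: x_pred=-2.6092  r=-1.1908  x^+=-3.5106  v^+=-2.5357  a^+=-0.5721
step 4: x_pred=-6.7094  r=11.9794  x^+=2.3590  v^+=-1.9892  a^+=0.7267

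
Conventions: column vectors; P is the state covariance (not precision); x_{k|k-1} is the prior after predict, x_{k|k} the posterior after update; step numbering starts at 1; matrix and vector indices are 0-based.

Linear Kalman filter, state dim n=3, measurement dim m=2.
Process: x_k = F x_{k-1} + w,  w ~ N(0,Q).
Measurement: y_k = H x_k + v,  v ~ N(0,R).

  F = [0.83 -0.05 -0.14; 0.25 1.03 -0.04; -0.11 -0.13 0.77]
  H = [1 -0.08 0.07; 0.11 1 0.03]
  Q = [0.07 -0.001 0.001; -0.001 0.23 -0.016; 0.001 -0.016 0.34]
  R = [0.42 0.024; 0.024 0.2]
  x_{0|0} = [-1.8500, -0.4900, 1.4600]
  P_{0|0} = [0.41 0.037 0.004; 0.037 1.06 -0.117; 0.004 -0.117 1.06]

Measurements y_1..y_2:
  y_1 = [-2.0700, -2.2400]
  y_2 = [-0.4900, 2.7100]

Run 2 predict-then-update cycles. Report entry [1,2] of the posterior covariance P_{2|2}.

step 1: x^-=[-1.7154, -1.0256, 1.3914]  P^-=[0.3702 0.0830 -0.1426; 0.0830 1.4105 -0.2999; -0.1426 -0.2999 1.0152]  S=[0.7744 0.0106; 0.0106 1.6152]  K=[0.4557 0.0709; -0.0777 0.8738; -0.0590 -0.1761]  nu=[-0.5340, -1.0674]  x^+=[-2.0345, -1.9169, 1.6109]  P^+=[0.2006 0.0061 -0.1007; 0.0061 0.1739 -0.0544; -0.1007 -0.0544 0.9621]
step 2: x^-=[-1.8183, -2.5475, 1.7134]  P^-=[0.2496 0.0568 -0.1853; 0.0568 0.4382 -0.1386; -0.1853 -0.1386 0.9439]  S=[0.6436 0.0583; 0.0583 0.6450]  K=[0.3525 0.0901; -0.0435 0.6865; -0.1510 -0.1889]  nu=[1.0046, 5.4061]  x^+=[-0.9769, 1.1201, 0.5403]  P^+=[0.1607 0.0129 -0.1354; 0.0129 0.1365 -0.0536; -0.1354 -0.0536 0.9029]

P_post[1,2] = -0.0536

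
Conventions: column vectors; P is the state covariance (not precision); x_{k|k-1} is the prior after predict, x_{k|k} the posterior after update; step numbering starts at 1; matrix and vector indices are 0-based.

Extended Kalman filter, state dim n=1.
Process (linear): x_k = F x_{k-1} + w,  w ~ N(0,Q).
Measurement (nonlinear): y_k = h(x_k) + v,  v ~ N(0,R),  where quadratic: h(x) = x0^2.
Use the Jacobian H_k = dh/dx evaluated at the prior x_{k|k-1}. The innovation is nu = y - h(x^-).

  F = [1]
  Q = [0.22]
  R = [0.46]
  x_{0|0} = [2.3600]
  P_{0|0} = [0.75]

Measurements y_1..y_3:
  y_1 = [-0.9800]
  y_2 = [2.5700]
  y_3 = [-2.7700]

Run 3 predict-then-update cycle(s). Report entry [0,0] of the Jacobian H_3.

H_jac[0,0] = 3.0621

step 1: x^-=[2.3600]  P^-=[0.9700]  H_jac=[4.7200]  S=[22.0700]  K=[0.2074]  nu=[-6.5496]  x^+=[1.0013]  P^+=[0.0202]
step 2: x^-=[1.0013]  P^-=[0.2402]  H_jac=[2.0026]  S=[1.4234]  K=[0.3380]  nu=[1.5674]  x^+=[1.5310]  P^+=[0.0776]
step 3: x^-=[1.5310]  P^-=[0.2976]  H_jac=[3.0621]  S=[3.2507]  K=[0.2804]  nu=[-5.1141]  x^+=[0.0972]  P^+=[0.0421]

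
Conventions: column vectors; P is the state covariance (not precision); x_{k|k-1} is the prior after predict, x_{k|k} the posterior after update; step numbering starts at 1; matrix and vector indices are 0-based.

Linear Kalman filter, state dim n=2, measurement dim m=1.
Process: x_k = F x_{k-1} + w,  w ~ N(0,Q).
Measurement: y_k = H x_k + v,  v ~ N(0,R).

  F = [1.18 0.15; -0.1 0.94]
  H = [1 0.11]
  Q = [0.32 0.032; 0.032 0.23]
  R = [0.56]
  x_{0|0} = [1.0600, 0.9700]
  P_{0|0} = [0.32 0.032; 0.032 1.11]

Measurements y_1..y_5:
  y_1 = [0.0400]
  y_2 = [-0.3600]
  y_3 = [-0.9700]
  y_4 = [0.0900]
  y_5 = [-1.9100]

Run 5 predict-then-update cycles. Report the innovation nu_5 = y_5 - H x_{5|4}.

innov = [-1.6940]

step 1: x^-=[1.3963, 0.8058]  P^-=[0.8019 0.1858; 0.1858 1.2080]  S=[1.4174]  K=[0.5802; 0.2248]  nu=[-1.4449]  x^+=[0.5580, 0.4810]  P^+=[0.3248 0.0009; 0.0009 1.1363]
step 2: x^-=[0.7306, 0.3963]  P^-=[0.7981 0.1549; 0.1549 1.2372]  S=[1.4072]  K=[0.5793; 0.2068]  nu=[-1.1342]  x^+=[0.0736, 0.1618]  P^+=[0.3259 -0.0137; -0.0137 1.1770]
step 3: x^-=[0.1111, 0.1447]  P^-=[0.7954 0.1445; 0.1445 1.2758]  S=[1.4027]  K=[0.5784; 0.2031]  nu=[-1.0970]  x^+=[-0.5235, -0.0781]  P^+=[0.3261 -0.0202; -0.0202 1.2180]
step 4: x^-=[-0.6294, -0.0210]  P^-=[0.7944 0.1431; 0.1431 1.3133]  S=[1.4017]  K=[0.5779; 0.2051]  nu=[0.7217]  x^+=[-0.2123, 0.1270]  P^+=[0.3262 -0.0231; -0.0231 1.2543]
step 5: x^-=[-0.2315, 0.1406]  P^-=[0.7942 0.1451; 0.1451 1.3459]  S=[1.4024]  K=[0.5777; 0.2090]  nu=[-1.6940]  x^+=[-1.2101, -0.2135]  P^+=[0.3262 -0.0243; -0.0243 1.2846]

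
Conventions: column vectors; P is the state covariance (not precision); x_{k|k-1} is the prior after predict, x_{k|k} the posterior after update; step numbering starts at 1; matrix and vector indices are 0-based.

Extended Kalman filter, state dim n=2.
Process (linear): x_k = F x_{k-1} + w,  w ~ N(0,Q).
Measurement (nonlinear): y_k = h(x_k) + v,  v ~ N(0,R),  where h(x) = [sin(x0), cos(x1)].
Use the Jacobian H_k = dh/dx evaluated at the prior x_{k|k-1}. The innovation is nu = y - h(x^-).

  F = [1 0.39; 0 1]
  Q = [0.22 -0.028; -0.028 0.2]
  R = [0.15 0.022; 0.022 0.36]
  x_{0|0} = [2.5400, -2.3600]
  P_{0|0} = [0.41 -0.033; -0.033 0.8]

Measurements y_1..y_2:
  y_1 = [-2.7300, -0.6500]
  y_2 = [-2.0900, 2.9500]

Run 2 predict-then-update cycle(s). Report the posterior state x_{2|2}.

step 1: x^-=[1.6196, -2.3600]  P^-=[0.7259 0.2510; 0.2510 1.0000]  H_jac=[-0.0488 0.0000; 0.0000 0.7044]  S=[0.1517 0.0134; 0.0134 0.8562]  K=[-0.2520 0.2104; -0.1534 0.8251]  nu=[-3.7288, 0.0598]  x^+=[2.5717, -1.7385]  P^+=[0.6798 0.0997; 0.0997 0.4169]
step 2: x^-=[1.8937, -1.7385]  P^-=[1.0410 0.2343; 0.2343 0.6169]  H_jac=[-0.3173 0.0000; 0.0000 0.9860]  S=[0.2548 -0.0513; -0.0513 0.9597]  K=[-1.2614 0.1733; -0.1659 0.6249]  nu=[-3.0383, 3.1169]  x^+=[6.2663, 0.7135]  P^+=[0.5843 0.0351; 0.0351 0.2245]

x_post = [6.2663, 0.7135]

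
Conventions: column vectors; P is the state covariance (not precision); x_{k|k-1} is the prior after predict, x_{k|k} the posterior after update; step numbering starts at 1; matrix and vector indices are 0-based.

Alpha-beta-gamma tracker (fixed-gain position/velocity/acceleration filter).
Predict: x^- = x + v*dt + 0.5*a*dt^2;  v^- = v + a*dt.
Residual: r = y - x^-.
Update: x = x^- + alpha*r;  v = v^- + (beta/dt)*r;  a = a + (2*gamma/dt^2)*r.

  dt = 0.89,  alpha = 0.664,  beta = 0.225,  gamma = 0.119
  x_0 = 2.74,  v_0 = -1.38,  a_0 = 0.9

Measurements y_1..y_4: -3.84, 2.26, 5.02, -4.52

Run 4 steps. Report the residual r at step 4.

resid = -9.8392

step 1: x_pred=1.8682  r=-5.7082  x^+=-1.9220  v^+=-2.0221  a^+=-0.8151
step 2: x_pred=-4.0445  r=6.3045  x^+=0.1417  v^+=-1.1537  a^+=1.0792
step 3: x_pred=-0.4577  r=5.4777  x^+=3.1795  v^+=1.1915  a^+=2.7250
step 4: x_pred=5.3192  r=-9.8392  x^+=-1.2140  v^+=1.1294  a^+=-0.2313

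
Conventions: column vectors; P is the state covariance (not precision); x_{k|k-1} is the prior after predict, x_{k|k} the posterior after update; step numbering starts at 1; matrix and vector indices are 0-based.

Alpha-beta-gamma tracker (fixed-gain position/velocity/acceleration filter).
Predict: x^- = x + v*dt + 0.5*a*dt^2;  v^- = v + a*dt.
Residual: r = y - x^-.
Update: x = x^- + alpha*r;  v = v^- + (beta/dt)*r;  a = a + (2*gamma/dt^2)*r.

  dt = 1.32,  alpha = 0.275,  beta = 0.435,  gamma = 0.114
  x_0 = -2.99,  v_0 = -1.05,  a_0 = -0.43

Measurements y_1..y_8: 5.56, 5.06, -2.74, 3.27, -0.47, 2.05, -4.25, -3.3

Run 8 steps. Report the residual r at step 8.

resid = 11.2000

step 1: x_pred=-4.7506  r=10.3106  x^+=-1.9152  v^+=1.7802  a^+=0.9192
step 2: x_pred=1.2355  r=3.8245  x^+=2.2872  v^+=4.2539  a^+=1.4196
step 3: x_pred=9.1392  r=-11.8792  x^+=5.8724  v^+=2.2131  a^+=-0.1348
step 4: x_pred=8.6762  r=-5.4062  x^+=7.1895  v^+=0.2536  a^+=-0.8422
step 5: x_pred=6.7905  r=-7.2605  x^+=4.7938  v^+=-3.2508  a^+=-1.7923
step 6: x_pred=-1.0587  r=3.1087  x^+=-0.2038  v^+=-4.5922  a^+=-1.3855
step 7: x_pred=-7.4725  r=3.2225  x^+=-6.5863  v^+=-5.3591  a^+=-0.9638
step 8: x_pred=-14.5000  r=11.2000  x^+=-11.4200  v^+=-2.9404  a^+=0.5017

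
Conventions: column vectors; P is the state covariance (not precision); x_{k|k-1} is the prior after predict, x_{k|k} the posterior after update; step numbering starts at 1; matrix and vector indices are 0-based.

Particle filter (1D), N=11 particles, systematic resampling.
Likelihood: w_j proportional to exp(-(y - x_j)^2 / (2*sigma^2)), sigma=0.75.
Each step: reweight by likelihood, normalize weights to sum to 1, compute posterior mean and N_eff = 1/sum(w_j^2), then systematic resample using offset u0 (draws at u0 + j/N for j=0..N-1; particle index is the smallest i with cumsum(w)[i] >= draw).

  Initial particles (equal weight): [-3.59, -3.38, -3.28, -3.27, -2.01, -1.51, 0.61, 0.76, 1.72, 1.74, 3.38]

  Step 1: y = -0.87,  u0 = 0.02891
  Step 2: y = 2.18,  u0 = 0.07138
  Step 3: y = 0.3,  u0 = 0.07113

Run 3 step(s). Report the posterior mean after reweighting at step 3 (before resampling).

step 1: w=[0.0011, 0.0029, 0.0045, 0.0047, 0.2483, 0.5478, 0.1125, 0.0743, 0.0020, 0.0018, 0.0000]  mean=-1.2384  Neff=2.6320  idx=[4, 4, 4, 5, 5, 5, 5, 5, 5, 6, 7]
step 2: w=[0.0000, 0.0000, 0.0000, 0.0000, 0.0000, 0.0000, 0.0000, 0.0000, 0.0000, 0.4016, 0.5983]  mean=0.6995  Neff=1.9259  idx=[9, 9, 9, 9, 10, 10, 10, 10, 10, 10, 10]
step 3: w=[0.0969, 0.0969, 0.0969, 0.0969, 0.0875, 0.0875, 0.0875, 0.0875, 0.0875, 0.0875, 0.0875]  mean=0.7018  Neff=10.9725  idx=[0, 1, 2, 3, 4, 5, 6, 7, 8, 9, 10]

post_mean = 0.7018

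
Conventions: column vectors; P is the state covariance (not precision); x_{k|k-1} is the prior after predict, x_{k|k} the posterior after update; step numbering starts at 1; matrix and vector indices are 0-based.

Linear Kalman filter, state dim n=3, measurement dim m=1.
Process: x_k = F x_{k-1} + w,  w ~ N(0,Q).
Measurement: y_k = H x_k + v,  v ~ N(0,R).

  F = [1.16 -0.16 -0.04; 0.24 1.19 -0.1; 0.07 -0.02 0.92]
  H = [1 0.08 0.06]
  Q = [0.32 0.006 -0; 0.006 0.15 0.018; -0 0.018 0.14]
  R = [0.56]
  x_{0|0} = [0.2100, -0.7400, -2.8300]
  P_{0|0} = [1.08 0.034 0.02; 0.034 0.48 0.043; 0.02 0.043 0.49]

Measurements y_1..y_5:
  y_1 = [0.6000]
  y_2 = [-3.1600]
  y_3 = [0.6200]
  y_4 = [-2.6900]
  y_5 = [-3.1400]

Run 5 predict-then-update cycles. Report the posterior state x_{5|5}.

x_post = [-2.5368, 0.2648, -2.1298]

step 1: x^-=[0.4752, -0.5472, -2.5741]  P^-=[1.7724 0.2590 0.0850; 0.2590 0.9051 0.0337; 0.0850 0.0337 0.5611]  S=[2.3922]  K=[0.7517; 0.1394; 0.0507]  nu=[0.3230]  x^+=[0.7180, -0.5022, -2.5577]  P^+=[0.4207 0.0084 -0.0062; 0.0084 0.8586 0.0168; -0.0062 0.0168 0.5550]
step 2: x^-=[1.0156, -0.1695, -2.2928]  P^-=[0.9066 -0.0267 0.0071; -0.0267 1.3967 -0.0286; 0.0071 -0.0286 0.6107]  S=[1.4740]  K=[0.6139; 0.0565; 0.0281]  nu=[-4.0244]  x^+=[-1.4550, -0.3970, -2.4060]  P^+=[0.3511 -0.0778 -0.0183; -0.0778 1.3920 -0.0310; -0.0183 -0.0310 0.6095]
step 3: x^-=[-1.5280, -0.5811, -2.3074]  P^-=[0.8593 -0.2600 -0.0018; -0.2600 2.1113 -0.1093; -0.0018 -0.1093 0.6572]  S=[1.3923]  K=[0.6021; -0.0702; 0.0208]  nu=[2.3329]  x^+=[-0.1232, -0.7447, -2.2590]  P^+=[0.3544 -0.2012 -0.0192; -0.2012 2.1044 -0.1073; -0.0192 -0.1073 0.6566]
step 4: x^-=[0.0666, -0.6899, -2.0720]  P^-=[0.9270 -0.5576 0.0136; -0.5576 3.0686 -0.2241; 0.0136 -0.2241 0.7003]  S=[1.4194]  K=[0.6222; -0.2294; 0.0265]  nu=[-2.5770]  x^+=[-1.5369, -0.0988, -2.1403]  P^+=[0.3774 -0.3550 -0.0099; -0.3550 2.9939 -0.2155; -0.0099 -0.2155 0.6993]
step 5: x^-=[-1.6814, -0.2724, -2.0747]  P^-=[1.0356 -0.9246 0.0478; -0.9246 4.2674 -0.3776; 0.0478 -0.3776 0.7426]  S=[1.4797]  K=[0.6518; -0.4094; 0.0420]  nu=[-1.3123]  x^+=[-2.5368, 0.2648, -2.1298]  P^+=[0.4069 -0.5297 0.0073; -0.5297 4.0194 -0.3521; 0.0073 -0.3521 0.7400]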